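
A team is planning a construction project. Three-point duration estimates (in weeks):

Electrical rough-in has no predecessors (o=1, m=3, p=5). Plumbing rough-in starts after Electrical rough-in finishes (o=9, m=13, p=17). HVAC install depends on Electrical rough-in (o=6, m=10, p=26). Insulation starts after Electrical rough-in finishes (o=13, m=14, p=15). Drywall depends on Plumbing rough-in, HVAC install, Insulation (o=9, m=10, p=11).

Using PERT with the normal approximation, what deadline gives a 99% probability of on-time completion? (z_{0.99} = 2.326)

28.9 weeks

te_Electrical rough-in = (1 + 4·3 + 5)/6 = 18/6 = 3; σ²_Electrical rough-in = ((5−1)/6)² = 0.444
te_Plumbing rough-in = (9 + 4·13 + 17)/6 = 78/6 = 13; σ²_Plumbing rough-in = ((17−9)/6)² = 1.778
te_HVAC install = (6 + 4·10 + 26)/6 = 72/6 = 12; σ²_HVAC install = ((26−6)/6)² = 11.111
te_Insulation = (13 + 4·14 + 15)/6 = 84/6 = 14; σ²_Insulation = ((15−13)/6)² = 0.111
te_Drywall = (9 + 4·10 + 11)/6 = 60/6 = 10; σ²_Drywall = ((11−9)/6)² = 0.111

Forward pass:
ES_Electrical rough-in = 0; EF_Electrical rough-in = 3
ES_Plumbing rough-in = 3; EF_Plumbing rough-in = 3+13 = 16
ES_HVAC install = 3; EF_HVAC install = 3+12 = 15
ES_Insulation = 3; EF_Insulation = 3+14 = 17
ES_Drywall = max(EF_Plumbing rough-in=16, EF_HVAC install=15, EF_Insulation=17) = 17; EF_Drywall = 17+10 = 27
Expected project duration μ = 27 weeks. Critical path: Electrical rough-in → Insulation → Drywall.

Variance along critical path = 0.444 + 0.111 + 0.111 = 0.667; σ = 0.816 weeks.
D = μ + z·σ = 27 + 2.326·0.816 = 28.9 weeks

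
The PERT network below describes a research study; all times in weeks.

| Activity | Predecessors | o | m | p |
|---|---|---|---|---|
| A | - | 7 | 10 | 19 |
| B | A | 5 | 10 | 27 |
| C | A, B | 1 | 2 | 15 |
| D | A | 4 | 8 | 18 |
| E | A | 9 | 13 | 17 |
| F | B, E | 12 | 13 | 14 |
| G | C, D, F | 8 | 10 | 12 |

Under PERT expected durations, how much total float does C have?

10 weeks

te_A = (7 + 4·10 + 19)/6 = 66/6 = 11
te_B = (5 + 4·10 + 27)/6 = 72/6 = 12
te_C = (1 + 4·2 + 15)/6 = 24/6 = 4
te_D = (4 + 4·8 + 18)/6 = 54/6 = 9
te_E = (9 + 4·13 + 17)/6 = 78/6 = 13
te_F = (12 + 4·13 + 14)/6 = 78/6 = 13
te_G = (8 + 4·10 + 12)/6 = 60/6 = 10

Forward pass:
ES_A = 0; EF_A = 11
ES_B = 11; EF_B = 11+12 = 23
ES_C = max(EF_A=11, EF_B=23) = 23; EF_C = 23+4 = 27
ES_D = 11; EF_D = 11+9 = 20
ES_E = 11; EF_E = 11+13 = 24
ES_F = max(EF_B=23, EF_E=24) = 24; EF_F = 24+13 = 37
ES_G = max(EF_C=27, EF_D=20, EF_F=37) = 37; EF_G = 37+10 = 47
Expected project duration μ = 47 weeks. Critical path: A → E → F → G.

Backward pass:
LF_G = 47; LS_G = 47−10 = 37
LF_F = LS_G = 37; LS_F = 37−13 = 24
LF_E = LS_F = 24; LS_E = 24−13 = 11
LF_D = LS_G = 37; LS_D = 37−9 = 28
LF_C = LS_G = 37; LS_C = 37−4 = 33
LF_B = min(LS_C=33, LS_F=24) = 24; LS_B = 24−12 = 12
LF_A = min(LS_B=12, LS_C=33, LS_D=28, LS_E=11) = 11; LS_A = 11−11 = 0
Slack_C = LS_C − ES_C = 33 − 23 = 10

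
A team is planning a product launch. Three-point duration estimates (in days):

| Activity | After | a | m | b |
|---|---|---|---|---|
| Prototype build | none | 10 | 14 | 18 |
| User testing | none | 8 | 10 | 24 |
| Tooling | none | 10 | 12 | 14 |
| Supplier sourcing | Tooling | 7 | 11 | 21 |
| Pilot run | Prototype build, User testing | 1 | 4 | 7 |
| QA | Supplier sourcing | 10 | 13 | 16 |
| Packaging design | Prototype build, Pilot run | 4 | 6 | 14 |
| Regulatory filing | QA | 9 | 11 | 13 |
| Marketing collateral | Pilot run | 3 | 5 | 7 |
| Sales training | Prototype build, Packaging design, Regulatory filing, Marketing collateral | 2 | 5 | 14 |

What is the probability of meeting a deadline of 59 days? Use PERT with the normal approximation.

0.931

te_Prototype build = (10 + 4·14 + 18)/6 = 84/6 = 14; σ²_Prototype build = ((18−10)/6)² = 1.778
te_User testing = (8 + 4·10 + 24)/6 = 72/6 = 12; σ²_User testing = ((24−8)/6)² = 7.111
te_Tooling = (10 + 4·12 + 14)/6 = 72/6 = 12; σ²_Tooling = ((14−10)/6)² = 0.444
te_Supplier sourcing = (7 + 4·11 + 21)/6 = 72/6 = 12; σ²_Supplier sourcing = ((21−7)/6)² = 5.444
te_Pilot run = (1 + 4·4 + 7)/6 = 24/6 = 4; σ²_Pilot run = ((7−1)/6)² = 1.000
te_QA = (10 + 4·13 + 16)/6 = 78/6 = 13; σ²_QA = ((16−10)/6)² = 1.000
te_Packaging design = (4 + 4·6 + 14)/6 = 42/6 = 7; σ²_Packaging design = ((14−4)/6)² = 2.778
te_Regulatory filing = (9 + 4·11 + 13)/6 = 66/6 = 11; σ²_Regulatory filing = ((13−9)/6)² = 0.444
te_Marketing collateral = (3 + 4·5 + 7)/6 = 30/6 = 5; σ²_Marketing collateral = ((7−3)/6)² = 0.444
te_Sales training = (2 + 4·5 + 14)/6 = 36/6 = 6; σ²_Sales training = ((14−2)/6)² = 4.000

Forward pass:
ES_Prototype build = 0; EF_Prototype build = 14
ES_User testing = 0; EF_User testing = 12
ES_Tooling = 0; EF_Tooling = 12
ES_Supplier sourcing = 12; EF_Supplier sourcing = 12+12 = 24
ES_Pilot run = max(EF_Prototype build=14, EF_User testing=12) = 14; EF_Pilot run = 14+4 = 18
ES_QA = 24; EF_QA = 24+13 = 37
ES_Packaging design = max(EF_Prototype build=14, EF_Pilot run=18) = 18; EF_Packaging design = 18+7 = 25
ES_Regulatory filing = 37; EF_Regulatory filing = 37+11 = 48
ES_Marketing collateral = 18; EF_Marketing collateral = 18+5 = 23
ES_Sales training = max(EF_Prototype build=14, EF_Packaging design=25, EF_Regulatory filing=48, EF_Marketing collateral=23) = 48; EF_Sales training = 48+6 = 54
Expected project duration μ = 54 days. Critical path: Tooling → Supplier sourcing → QA → Regulatory filing → Sales training.

Variance along critical path = 0.444 + 5.444 + 1.000 + 0.444 + 4.000 = 11.333; σ = √11.333 = 3.367 days.
Z = (59 − 54) / 3.367 = 1.485
P(T ≤ 59) = Φ(1.485) ≈ 0.931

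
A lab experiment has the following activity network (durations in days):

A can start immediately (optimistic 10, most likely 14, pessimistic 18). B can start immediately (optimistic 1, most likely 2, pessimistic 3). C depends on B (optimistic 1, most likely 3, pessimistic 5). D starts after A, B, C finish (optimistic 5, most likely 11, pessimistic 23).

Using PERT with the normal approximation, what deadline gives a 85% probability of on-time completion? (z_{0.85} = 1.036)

29.4 days

te_A = (10 + 4·14 + 18)/6 = 84/6 = 14; σ²_A = ((18−10)/6)² = 1.778
te_B = (1 + 4·2 + 3)/6 = 12/6 = 2; σ²_B = ((3−1)/6)² = 0.111
te_C = (1 + 4·3 + 5)/6 = 18/6 = 3; σ²_C = ((5−1)/6)² = 0.444
te_D = (5 + 4·11 + 23)/6 = 72/6 = 12; σ²_D = ((23−5)/6)² = 9.000

Forward pass:
ES_A = 0; EF_A = 14
ES_B = 0; EF_B = 2
ES_C = 2; EF_C = 2+3 = 5
ES_D = max(EF_A=14, EF_B=2, EF_C=5) = 14; EF_D = 14+12 = 26
Expected project duration μ = 26 days. Critical path: A → D.

Variance along critical path = 1.778 + 9.000 = 10.778; σ = 3.283 days.
D = μ + z·σ = 26 + 1.036·3.283 = 29.4 days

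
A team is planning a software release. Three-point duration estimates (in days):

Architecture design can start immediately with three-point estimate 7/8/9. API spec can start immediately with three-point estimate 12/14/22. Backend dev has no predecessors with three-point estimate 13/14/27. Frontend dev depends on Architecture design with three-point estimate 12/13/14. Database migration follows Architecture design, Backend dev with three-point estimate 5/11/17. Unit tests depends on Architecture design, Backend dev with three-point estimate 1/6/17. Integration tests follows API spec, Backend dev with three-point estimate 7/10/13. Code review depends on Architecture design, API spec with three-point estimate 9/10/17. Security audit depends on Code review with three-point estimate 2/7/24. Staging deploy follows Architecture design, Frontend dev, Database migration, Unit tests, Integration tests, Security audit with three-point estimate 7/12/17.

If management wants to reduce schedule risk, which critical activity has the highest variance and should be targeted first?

Security audit

te_Architecture design = (7 + 4·8 + 9)/6 = 48/6 = 8; σ²_Architecture design = ((9−7)/6)² = 0.111
te_API spec = (12 + 4·14 + 22)/6 = 90/6 = 15; σ²_API spec = ((22−12)/6)² = 2.778
te_Backend dev = (13 + 4·14 + 27)/6 = 96/6 = 16; σ²_Backend dev = ((27−13)/6)² = 5.444
te_Frontend dev = (12 + 4·13 + 14)/6 = 78/6 = 13; σ²_Frontend dev = ((14−12)/6)² = 0.111
te_Database migration = (5 + 4·11 + 17)/6 = 66/6 = 11; σ²_Database migration = ((17−5)/6)² = 4.000
te_Unit tests = (1 + 4·6 + 17)/6 = 42/6 = 7; σ²_Unit tests = ((17−1)/6)² = 7.111
te_Integration tests = (7 + 4·10 + 13)/6 = 60/6 = 10; σ²_Integration tests = ((13−7)/6)² = 1.000
te_Code review = (9 + 4·10 + 17)/6 = 66/6 = 11; σ²_Code review = ((17−9)/6)² = 1.778
te_Security audit = (2 + 4·7 + 24)/6 = 54/6 = 9; σ²_Security audit = ((24−2)/6)² = 13.444
te_Staging deploy = (7 + 4·12 + 17)/6 = 72/6 = 12; σ²_Staging deploy = ((17−7)/6)² = 2.778

Forward pass:
ES_Architecture design = 0; EF_Architecture design = 8
ES_API spec = 0; EF_API spec = 15
ES_Backend dev = 0; EF_Backend dev = 16
ES_Frontend dev = 8; EF_Frontend dev = 8+13 = 21
ES_Database migration = max(EF_Architecture design=8, EF_Backend dev=16) = 16; EF_Database migration = 16+11 = 27
ES_Unit tests = max(EF_Architecture design=8, EF_Backend dev=16) = 16; EF_Unit tests = 16+7 = 23
ES_Integration tests = max(EF_API spec=15, EF_Backend dev=16) = 16; EF_Integration tests = 16+10 = 26
ES_Code review = max(EF_Architecture design=8, EF_API spec=15) = 15; EF_Code review = 15+11 = 26
ES_Security audit = 26; EF_Security audit = 26+9 = 35
ES_Staging deploy = max(EF_Architecture design=8, EF_Frontend dev=21, EF_Database migration=27, EF_Unit tests=23, EF_Integration tests=26, EF_Security audit=35) = 35; EF_Staging deploy = 35+12 = 47
Expected project duration μ = 47 days. Critical path: API spec → Code review → Security audit → Staging deploy.

Variances on critical path: σ²_API spec=2.778, σ²_Code review=1.778, σ²_Security audit=13.444, σ²_Staging deploy=2.778.
Largest is σ²_Security audit = 13.444.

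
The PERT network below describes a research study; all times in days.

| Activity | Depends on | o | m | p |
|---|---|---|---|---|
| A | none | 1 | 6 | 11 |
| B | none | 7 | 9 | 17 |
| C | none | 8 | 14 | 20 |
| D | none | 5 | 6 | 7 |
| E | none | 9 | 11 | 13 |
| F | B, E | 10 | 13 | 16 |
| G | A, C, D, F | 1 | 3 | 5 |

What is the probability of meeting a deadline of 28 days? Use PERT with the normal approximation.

te_A = (1 + 4·6 + 11)/6 = 36/6 = 6; σ²_A = ((11−1)/6)² = 2.778
te_B = (7 + 4·9 + 17)/6 = 60/6 = 10; σ²_B = ((17−7)/6)² = 2.778
te_C = (8 + 4·14 + 20)/6 = 84/6 = 14; σ²_C = ((20−8)/6)² = 4.000
te_D = (5 + 4·6 + 7)/6 = 36/6 = 6; σ²_D = ((7−5)/6)² = 0.111
te_E = (9 + 4·11 + 13)/6 = 66/6 = 11; σ²_E = ((13−9)/6)² = 0.444
te_F = (10 + 4·13 + 16)/6 = 78/6 = 13; σ²_F = ((16−10)/6)² = 1.000
te_G = (1 + 4·3 + 5)/6 = 18/6 = 3; σ²_G = ((5−1)/6)² = 0.444

Forward pass:
ES_A = 0; EF_A = 6
ES_B = 0; EF_B = 10
ES_C = 0; EF_C = 14
ES_D = 0; EF_D = 6
ES_E = 0; EF_E = 11
ES_F = max(EF_B=10, EF_E=11) = 11; EF_F = 11+13 = 24
ES_G = max(EF_A=6, EF_C=14, EF_D=6, EF_F=24) = 24; EF_G = 24+3 = 27
Expected project duration μ = 27 days. Critical path: E → F → G.

Variance along critical path = 0.444 + 1.000 + 0.444 = 1.889; σ = √1.889 = 1.374 days.
Z = (28 − 27) / 1.374 = 0.728
P(T ≤ 28) = Φ(0.728) ≈ 0.767

0.767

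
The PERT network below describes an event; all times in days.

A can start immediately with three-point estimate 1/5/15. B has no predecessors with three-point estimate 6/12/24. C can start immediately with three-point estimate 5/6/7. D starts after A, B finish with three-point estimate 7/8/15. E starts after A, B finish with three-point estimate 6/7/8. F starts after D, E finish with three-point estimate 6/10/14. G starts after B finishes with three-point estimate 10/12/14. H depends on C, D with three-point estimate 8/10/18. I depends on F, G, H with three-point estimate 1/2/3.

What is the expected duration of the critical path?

te_A = (1 + 4·5 + 15)/6 = 36/6 = 6
te_B = (6 + 4·12 + 24)/6 = 78/6 = 13
te_C = (5 + 4·6 + 7)/6 = 36/6 = 6
te_D = (7 + 4·8 + 15)/6 = 54/6 = 9
te_E = (6 + 4·7 + 8)/6 = 42/6 = 7
te_F = (6 + 4·10 + 14)/6 = 60/6 = 10
te_G = (10 + 4·12 + 14)/6 = 72/6 = 12
te_H = (8 + 4·10 + 18)/6 = 66/6 = 11
te_I = (1 + 4·2 + 3)/6 = 12/6 = 2

Forward pass:
ES_A = 0; EF_A = 6
ES_B = 0; EF_B = 13
ES_C = 0; EF_C = 6
ES_D = max(EF_A=6, EF_B=13) = 13; EF_D = 13+9 = 22
ES_E = max(EF_A=6, EF_B=13) = 13; EF_E = 13+7 = 20
ES_F = max(EF_D=22, EF_E=20) = 22; EF_F = 22+10 = 32
ES_G = 13; EF_G = 13+12 = 25
ES_H = max(EF_C=6, EF_D=22) = 22; EF_H = 22+11 = 33
ES_I = max(EF_F=32, EF_G=25, EF_H=33) = 33; EF_I = 33+2 = 35
Expected project duration μ = 35 days. Critical path: B → D → H → I.

35 days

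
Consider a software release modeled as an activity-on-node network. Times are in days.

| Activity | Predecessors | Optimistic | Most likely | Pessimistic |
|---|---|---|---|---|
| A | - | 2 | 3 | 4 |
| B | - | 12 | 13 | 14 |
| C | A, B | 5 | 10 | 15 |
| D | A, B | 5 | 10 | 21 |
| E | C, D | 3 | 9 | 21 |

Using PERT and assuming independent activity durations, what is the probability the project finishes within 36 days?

te_A = (2 + 4·3 + 4)/6 = 18/6 = 3; σ²_A = ((4−2)/6)² = 0.111
te_B = (12 + 4·13 + 14)/6 = 78/6 = 13; σ²_B = ((14−12)/6)² = 0.111
te_C = (5 + 4·10 + 15)/6 = 60/6 = 10; σ²_C = ((15−5)/6)² = 2.778
te_D = (5 + 4·10 + 21)/6 = 66/6 = 11; σ²_D = ((21−5)/6)² = 7.111
te_E = (3 + 4·9 + 21)/6 = 60/6 = 10; σ²_E = ((21−3)/6)² = 9.000

Forward pass:
ES_A = 0; EF_A = 3
ES_B = 0; EF_B = 13
ES_C = max(EF_A=3, EF_B=13) = 13; EF_C = 13+10 = 23
ES_D = max(EF_A=3, EF_B=13) = 13; EF_D = 13+11 = 24
ES_E = max(EF_C=23, EF_D=24) = 24; EF_E = 24+10 = 34
Expected project duration μ = 34 days. Critical path: B → D → E.

Variance along critical path = 0.111 + 7.111 + 9.000 = 16.222; σ = √16.222 = 4.028 days.
Z = (36 − 34) / 4.028 = 0.497
P(T ≤ 36) = Φ(0.497) ≈ 0.690

0.690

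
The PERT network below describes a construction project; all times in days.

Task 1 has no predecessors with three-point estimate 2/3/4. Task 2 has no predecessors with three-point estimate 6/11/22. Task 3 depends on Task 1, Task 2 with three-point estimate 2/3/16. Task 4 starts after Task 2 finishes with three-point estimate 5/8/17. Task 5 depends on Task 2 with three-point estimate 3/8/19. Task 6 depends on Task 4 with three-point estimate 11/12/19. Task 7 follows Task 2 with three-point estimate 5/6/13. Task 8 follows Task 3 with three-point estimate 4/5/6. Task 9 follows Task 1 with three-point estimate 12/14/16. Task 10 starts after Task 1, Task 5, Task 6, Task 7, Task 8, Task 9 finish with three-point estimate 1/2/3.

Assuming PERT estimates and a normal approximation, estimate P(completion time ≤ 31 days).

0.083

te_Task 1 = (2 + 4·3 + 4)/6 = 18/6 = 3; σ²_Task 1 = ((4−2)/6)² = 0.111
te_Task 2 = (6 + 4·11 + 22)/6 = 72/6 = 12; σ²_Task 2 = ((22−6)/6)² = 7.111
te_Task 3 = (2 + 4·3 + 16)/6 = 30/6 = 5; σ²_Task 3 = ((16−2)/6)² = 5.444
te_Task 4 = (5 + 4·8 + 17)/6 = 54/6 = 9; σ²_Task 4 = ((17−5)/6)² = 4.000
te_Task 5 = (3 + 4·8 + 19)/6 = 54/6 = 9; σ²_Task 5 = ((19−3)/6)² = 7.111
te_Task 6 = (11 + 4·12 + 19)/6 = 78/6 = 13; σ²_Task 6 = ((19−11)/6)² = 1.778
te_Task 7 = (5 + 4·6 + 13)/6 = 42/6 = 7; σ²_Task 7 = ((13−5)/6)² = 1.778
te_Task 8 = (4 + 4·5 + 6)/6 = 30/6 = 5; σ²_Task 8 = ((6−4)/6)² = 0.111
te_Task 9 = (12 + 4·14 + 16)/6 = 84/6 = 14; σ²_Task 9 = ((16−12)/6)² = 0.444
te_Task 10 = (1 + 4·2 + 3)/6 = 12/6 = 2; σ²_Task 10 = ((3−1)/6)² = 0.111

Forward pass:
ES_Task 1 = 0; EF_Task 1 = 3
ES_Task 2 = 0; EF_Task 2 = 12
ES_Task 3 = max(EF_Task 1=3, EF_Task 2=12) = 12; EF_Task 3 = 12+5 = 17
ES_Task 4 = 12; EF_Task 4 = 12+9 = 21
ES_Task 5 = 12; EF_Task 5 = 12+9 = 21
ES_Task 6 = 21; EF_Task 6 = 21+13 = 34
ES_Task 7 = 12; EF_Task 7 = 12+7 = 19
ES_Task 8 = 17; EF_Task 8 = 17+5 = 22
ES_Task 9 = 3; EF_Task 9 = 3+14 = 17
ES_Task 10 = max(EF_Task 1=3, EF_Task 5=21, EF_Task 6=34, EF_Task 7=19, EF_Task 8=22, EF_Task 9=17) = 34; EF_Task 10 = 34+2 = 36
Expected project duration μ = 36 days. Critical path: Task 2 → Task 4 → Task 6 → Task 10.

Variance along critical path = 7.111 + 4.000 + 1.778 + 0.111 = 13.000; σ = √13.000 = 3.606 days.
Z = (31 − 36) / 3.606 = -1.387
P(T ≤ 31) = Φ(-1.387) ≈ 0.083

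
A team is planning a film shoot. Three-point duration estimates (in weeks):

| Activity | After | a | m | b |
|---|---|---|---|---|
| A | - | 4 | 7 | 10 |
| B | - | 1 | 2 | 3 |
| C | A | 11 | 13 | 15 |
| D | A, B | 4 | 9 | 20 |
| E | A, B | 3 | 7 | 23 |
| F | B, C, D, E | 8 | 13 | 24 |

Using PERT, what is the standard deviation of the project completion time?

2.92 weeks

te_A = (4 + 4·7 + 10)/6 = 42/6 = 7; σ²_A = ((10−4)/6)² = 1.000
te_B = (1 + 4·2 + 3)/6 = 12/6 = 2; σ²_B = ((3−1)/6)² = 0.111
te_C = (11 + 4·13 + 15)/6 = 78/6 = 13; σ²_C = ((15−11)/6)² = 0.444
te_D = (4 + 4·9 + 20)/6 = 60/6 = 10; σ²_D = ((20−4)/6)² = 7.111
te_E = (3 + 4·7 + 23)/6 = 54/6 = 9; σ²_E = ((23−3)/6)² = 11.111
te_F = (8 + 4·13 + 24)/6 = 84/6 = 14; σ²_F = ((24−8)/6)² = 7.111

Forward pass:
ES_A = 0; EF_A = 7
ES_B = 0; EF_B = 2
ES_C = 7; EF_C = 7+13 = 20
ES_D = max(EF_A=7, EF_B=2) = 7; EF_D = 7+10 = 17
ES_E = max(EF_A=7, EF_B=2) = 7; EF_E = 7+9 = 16
ES_F = max(EF_B=2, EF_C=20, EF_D=17, EF_E=16) = 20; EF_F = 20+14 = 34
Expected project duration μ = 34 weeks. Critical path: A → C → F.

Variance along critical path = 1.000 + 0.444 + 7.111 = 8.556
σ = √8.556 = 2.925 weeks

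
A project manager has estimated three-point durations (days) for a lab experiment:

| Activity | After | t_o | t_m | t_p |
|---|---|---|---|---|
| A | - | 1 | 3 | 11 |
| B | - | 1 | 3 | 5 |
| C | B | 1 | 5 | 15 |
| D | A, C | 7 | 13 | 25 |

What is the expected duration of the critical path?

23 days

te_A = (1 + 4·3 + 11)/6 = 24/6 = 4
te_B = (1 + 4·3 + 5)/6 = 18/6 = 3
te_C = (1 + 4·5 + 15)/6 = 36/6 = 6
te_D = (7 + 4·13 + 25)/6 = 84/6 = 14

Forward pass:
ES_A = 0; EF_A = 4
ES_B = 0; EF_B = 3
ES_C = 3; EF_C = 3+6 = 9
ES_D = max(EF_A=4, EF_C=9) = 9; EF_D = 9+14 = 23
Expected project duration μ = 23 days. Critical path: B → C → D.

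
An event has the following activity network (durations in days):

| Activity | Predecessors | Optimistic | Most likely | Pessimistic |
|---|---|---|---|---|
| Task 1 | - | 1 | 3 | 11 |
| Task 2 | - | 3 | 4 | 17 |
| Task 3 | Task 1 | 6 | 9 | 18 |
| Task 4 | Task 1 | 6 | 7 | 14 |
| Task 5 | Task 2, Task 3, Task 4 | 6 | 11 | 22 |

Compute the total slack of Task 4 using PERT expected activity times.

te_Task 1 = (1 + 4·3 + 11)/6 = 24/6 = 4
te_Task 2 = (3 + 4·4 + 17)/6 = 36/6 = 6
te_Task 3 = (6 + 4·9 + 18)/6 = 60/6 = 10
te_Task 4 = (6 + 4·7 + 14)/6 = 48/6 = 8
te_Task 5 = (6 + 4·11 + 22)/6 = 72/6 = 12

Forward pass:
ES_Task 1 = 0; EF_Task 1 = 4
ES_Task 2 = 0; EF_Task 2 = 6
ES_Task 3 = 4; EF_Task 3 = 4+10 = 14
ES_Task 4 = 4; EF_Task 4 = 4+8 = 12
ES_Task 5 = max(EF_Task 2=6, EF_Task 3=14, EF_Task 4=12) = 14; EF_Task 5 = 14+12 = 26
Expected project duration μ = 26 days. Critical path: Task 1 → Task 3 → Task 5.

Backward pass:
LF_Task 5 = 26; LS_Task 5 = 26−12 = 14
LF_Task 4 = LS_Task 5 = 14; LS_Task 4 = 14−8 = 6
LF_Task 3 = LS_Task 5 = 14; LS_Task 3 = 14−10 = 4
LF_Task 2 = LS_Task 5 = 14; LS_Task 2 = 14−6 = 8
LF_Task 1 = min(LS_Task 3=4, LS_Task 4=6) = 4; LS_Task 1 = 4−4 = 0
Slack_Task 4 = LS_Task 4 − ES_Task 4 = 6 − 4 = 2

2 days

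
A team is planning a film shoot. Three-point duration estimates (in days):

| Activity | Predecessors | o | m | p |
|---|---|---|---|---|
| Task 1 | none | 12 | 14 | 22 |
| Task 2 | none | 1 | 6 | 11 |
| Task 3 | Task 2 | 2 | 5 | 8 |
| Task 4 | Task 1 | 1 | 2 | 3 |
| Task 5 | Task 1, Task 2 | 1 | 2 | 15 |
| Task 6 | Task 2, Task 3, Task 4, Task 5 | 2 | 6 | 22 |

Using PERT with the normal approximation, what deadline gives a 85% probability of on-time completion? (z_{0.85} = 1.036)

31.6 days

te_Task 1 = (12 + 4·14 + 22)/6 = 90/6 = 15; σ²_Task 1 = ((22−12)/6)² = 2.778
te_Task 2 = (1 + 4·6 + 11)/6 = 36/6 = 6; σ²_Task 2 = ((11−1)/6)² = 2.778
te_Task 3 = (2 + 4·5 + 8)/6 = 30/6 = 5; σ²_Task 3 = ((8−2)/6)² = 1.000
te_Task 4 = (1 + 4·2 + 3)/6 = 12/6 = 2; σ²_Task 4 = ((3−1)/6)² = 0.111
te_Task 5 = (1 + 4·2 + 15)/6 = 24/6 = 4; σ²_Task 5 = ((15−1)/6)² = 5.444
te_Task 6 = (2 + 4·6 + 22)/6 = 48/6 = 8; σ²_Task 6 = ((22−2)/6)² = 11.111

Forward pass:
ES_Task 1 = 0; EF_Task 1 = 15
ES_Task 2 = 0; EF_Task 2 = 6
ES_Task 3 = 6; EF_Task 3 = 6+5 = 11
ES_Task 4 = 15; EF_Task 4 = 15+2 = 17
ES_Task 5 = max(EF_Task 1=15, EF_Task 2=6) = 15; EF_Task 5 = 15+4 = 19
ES_Task 6 = max(EF_Task 2=6, EF_Task 3=11, EF_Task 4=17, EF_Task 5=19) = 19; EF_Task 6 = 19+8 = 27
Expected project duration μ = 27 days. Critical path: Task 1 → Task 5 → Task 6.

Variance along critical path = 2.778 + 5.444 + 11.111 = 19.333; σ = 4.397 days.
D = μ + z·σ = 27 + 1.036·4.397 = 31.6 days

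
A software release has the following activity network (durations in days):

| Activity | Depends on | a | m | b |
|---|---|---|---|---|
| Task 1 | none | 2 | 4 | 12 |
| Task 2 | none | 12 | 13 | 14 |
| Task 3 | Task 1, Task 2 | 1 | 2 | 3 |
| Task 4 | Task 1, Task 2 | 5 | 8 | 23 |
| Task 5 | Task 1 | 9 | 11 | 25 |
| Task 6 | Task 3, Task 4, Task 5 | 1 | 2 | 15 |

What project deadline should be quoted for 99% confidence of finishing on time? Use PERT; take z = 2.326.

35.9 days

te_Task 1 = (2 + 4·4 + 12)/6 = 30/6 = 5; σ²_Task 1 = ((12−2)/6)² = 2.778
te_Task 2 = (12 + 4·13 + 14)/6 = 78/6 = 13; σ²_Task 2 = ((14−12)/6)² = 0.111
te_Task 3 = (1 + 4·2 + 3)/6 = 12/6 = 2; σ²_Task 3 = ((3−1)/6)² = 0.111
te_Task 4 = (5 + 4·8 + 23)/6 = 60/6 = 10; σ²_Task 4 = ((23−5)/6)² = 9.000
te_Task 5 = (9 + 4·11 + 25)/6 = 78/6 = 13; σ²_Task 5 = ((25−9)/6)² = 7.111
te_Task 6 = (1 + 4·2 + 15)/6 = 24/6 = 4; σ²_Task 6 = ((15−1)/6)² = 5.444

Forward pass:
ES_Task 1 = 0; EF_Task 1 = 5
ES_Task 2 = 0; EF_Task 2 = 13
ES_Task 3 = max(EF_Task 1=5, EF_Task 2=13) = 13; EF_Task 3 = 13+2 = 15
ES_Task 4 = max(EF_Task 1=5, EF_Task 2=13) = 13; EF_Task 4 = 13+10 = 23
ES_Task 5 = 5; EF_Task 5 = 5+13 = 18
ES_Task 6 = max(EF_Task 3=15, EF_Task 4=23, EF_Task 5=18) = 23; EF_Task 6 = 23+4 = 27
Expected project duration μ = 27 days. Critical path: Task 2 → Task 4 → Task 6.

Variance along critical path = 0.111 + 9.000 + 5.444 = 14.556; σ = 3.815 days.
D = μ + z·σ = 27 + 2.326·3.815 = 35.9 days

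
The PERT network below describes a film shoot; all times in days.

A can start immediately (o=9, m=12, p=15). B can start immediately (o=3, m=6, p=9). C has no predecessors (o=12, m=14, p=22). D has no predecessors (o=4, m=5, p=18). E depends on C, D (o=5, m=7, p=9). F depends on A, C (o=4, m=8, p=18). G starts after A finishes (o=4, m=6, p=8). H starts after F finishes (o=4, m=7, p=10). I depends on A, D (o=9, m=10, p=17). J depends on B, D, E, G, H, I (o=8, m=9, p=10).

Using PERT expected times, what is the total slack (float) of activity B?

te_A = (9 + 4·12 + 15)/6 = 72/6 = 12
te_B = (3 + 4·6 + 9)/6 = 36/6 = 6
te_C = (12 + 4·14 + 22)/6 = 90/6 = 15
te_D = (4 + 4·5 + 18)/6 = 42/6 = 7
te_E = (5 + 4·7 + 9)/6 = 42/6 = 7
te_F = (4 + 4·8 + 18)/6 = 54/6 = 9
te_G = (4 + 4·6 + 8)/6 = 36/6 = 6
te_H = (4 + 4·7 + 10)/6 = 42/6 = 7
te_I = (9 + 4·10 + 17)/6 = 66/6 = 11
te_J = (8 + 4·9 + 10)/6 = 54/6 = 9

Forward pass:
ES_A = 0; EF_A = 12
ES_B = 0; EF_B = 6
ES_C = 0; EF_C = 15
ES_D = 0; EF_D = 7
ES_E = max(EF_C=15, EF_D=7) = 15; EF_E = 15+7 = 22
ES_F = max(EF_A=12, EF_C=15) = 15; EF_F = 15+9 = 24
ES_G = 12; EF_G = 12+6 = 18
ES_H = 24; EF_H = 24+7 = 31
ES_I = max(EF_A=12, EF_D=7) = 12; EF_I = 12+11 = 23
ES_J = max(EF_B=6, EF_D=7, EF_E=22, EF_G=18, EF_H=31, EF_I=23) = 31; EF_J = 31+9 = 40
Expected project duration μ = 40 days. Critical path: C → F → H → J.

Backward pass:
LF_J = 40; LS_J = 40−9 = 31
LF_I = LS_J = 31; LS_I = 31−11 = 20
LF_H = LS_J = 31; LS_H = 31−7 = 24
LF_G = LS_J = 31; LS_G = 31−6 = 25
LF_F = LS_H = 24; LS_F = 24−9 = 15
LF_E = LS_J = 31; LS_E = 31−7 = 24
LF_D = min(LS_E=24, LS_I=20, LS_J=31) = 20; LS_D = 20−7 = 13
LF_C = min(LS_E=24, LS_F=15) = 15; LS_C = 15−15 = 0
LF_B = LS_J = 31; LS_B = 31−6 = 25
LF_A = min(LS_F=15, LS_G=25, LS_I=20) = 15; LS_A = 15−12 = 3
Slack_B = LS_B − ES_B = 25 − 0 = 25

25 days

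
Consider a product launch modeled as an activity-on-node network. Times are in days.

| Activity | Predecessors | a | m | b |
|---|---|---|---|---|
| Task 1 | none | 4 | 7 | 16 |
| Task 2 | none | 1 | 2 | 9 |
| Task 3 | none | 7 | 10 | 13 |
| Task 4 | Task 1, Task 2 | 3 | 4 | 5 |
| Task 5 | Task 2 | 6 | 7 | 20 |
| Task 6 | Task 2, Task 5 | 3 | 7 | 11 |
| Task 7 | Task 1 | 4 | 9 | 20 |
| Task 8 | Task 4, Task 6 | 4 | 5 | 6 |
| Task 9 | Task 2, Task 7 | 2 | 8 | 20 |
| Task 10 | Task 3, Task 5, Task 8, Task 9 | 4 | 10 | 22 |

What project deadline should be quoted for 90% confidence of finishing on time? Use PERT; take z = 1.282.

44.9 days

te_Task 1 = (4 + 4·7 + 16)/6 = 48/6 = 8; σ²_Task 1 = ((16−4)/6)² = 4.000
te_Task 2 = (1 + 4·2 + 9)/6 = 18/6 = 3; σ²_Task 2 = ((9−1)/6)² = 1.778
te_Task 3 = (7 + 4·10 + 13)/6 = 60/6 = 10; σ²_Task 3 = ((13−7)/6)² = 1.000
te_Task 4 = (3 + 4·4 + 5)/6 = 24/6 = 4; σ²_Task 4 = ((5−3)/6)² = 0.111
te_Task 5 = (6 + 4·7 + 20)/6 = 54/6 = 9; σ²_Task 5 = ((20−6)/6)² = 5.444
te_Task 6 = (3 + 4·7 + 11)/6 = 42/6 = 7; σ²_Task 6 = ((11−3)/6)² = 1.778
te_Task 7 = (4 + 4·9 + 20)/6 = 60/6 = 10; σ²_Task 7 = ((20−4)/6)² = 7.111
te_Task 8 = (4 + 4·5 + 6)/6 = 30/6 = 5; σ²_Task 8 = ((6−4)/6)² = 0.111
te_Task 9 = (2 + 4·8 + 20)/6 = 54/6 = 9; σ²_Task 9 = ((20−2)/6)² = 9.000
te_Task 10 = (4 + 4·10 + 22)/6 = 66/6 = 11; σ²_Task 10 = ((22−4)/6)² = 9.000

Forward pass:
ES_Task 1 = 0; EF_Task 1 = 8
ES_Task 2 = 0; EF_Task 2 = 3
ES_Task 3 = 0; EF_Task 3 = 10
ES_Task 4 = max(EF_Task 1=8, EF_Task 2=3) = 8; EF_Task 4 = 8+4 = 12
ES_Task 5 = 3; EF_Task 5 = 3+9 = 12
ES_Task 6 = max(EF_Task 2=3, EF_Task 5=12) = 12; EF_Task 6 = 12+7 = 19
ES_Task 7 = 8; EF_Task 7 = 8+10 = 18
ES_Task 8 = max(EF_Task 4=12, EF_Task 6=19) = 19; EF_Task 8 = 19+5 = 24
ES_Task 9 = max(EF_Task 2=3, EF_Task 7=18) = 18; EF_Task 9 = 18+9 = 27
ES_Task 10 = max(EF_Task 3=10, EF_Task 5=12, EF_Task 8=24, EF_Task 9=27) = 27; EF_Task 10 = 27+11 = 38
Expected project duration μ = 38 days. Critical path: Task 1 → Task 7 → Task 9 → Task 10.

Variance along critical path = 4.000 + 7.111 + 9.000 + 9.000 = 29.111; σ = 5.395 days.
D = μ + z·σ = 38 + 1.282·5.395 = 44.9 days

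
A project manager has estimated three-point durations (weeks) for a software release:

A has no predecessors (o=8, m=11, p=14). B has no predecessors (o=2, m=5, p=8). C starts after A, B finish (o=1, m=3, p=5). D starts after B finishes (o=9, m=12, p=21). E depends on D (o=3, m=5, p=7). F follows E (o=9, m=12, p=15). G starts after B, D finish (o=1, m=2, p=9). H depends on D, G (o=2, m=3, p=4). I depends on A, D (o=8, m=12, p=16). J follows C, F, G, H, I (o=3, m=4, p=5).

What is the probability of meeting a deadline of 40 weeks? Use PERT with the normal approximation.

te_A = (8 + 4·11 + 14)/6 = 66/6 = 11; σ²_A = ((14−8)/6)² = 1.000
te_B = (2 + 4·5 + 8)/6 = 30/6 = 5; σ²_B = ((8−2)/6)² = 1.000
te_C = (1 + 4·3 + 5)/6 = 18/6 = 3; σ²_C = ((5−1)/6)² = 0.444
te_D = (9 + 4·12 + 21)/6 = 78/6 = 13; σ²_D = ((21−9)/6)² = 4.000
te_E = (3 + 4·5 + 7)/6 = 30/6 = 5; σ²_E = ((7−3)/6)² = 0.444
te_F = (9 + 4·12 + 15)/6 = 72/6 = 12; σ²_F = ((15−9)/6)² = 1.000
te_G = (1 + 4·2 + 9)/6 = 18/6 = 3; σ²_G = ((9−1)/6)² = 1.778
te_H = (2 + 4·3 + 4)/6 = 18/6 = 3; σ²_H = ((4−2)/6)² = 0.111
te_I = (8 + 4·12 + 16)/6 = 72/6 = 12; σ²_I = ((16−8)/6)² = 1.778
te_J = (3 + 4·4 + 5)/6 = 24/6 = 4; σ²_J = ((5−3)/6)² = 0.111

Forward pass:
ES_A = 0; EF_A = 11
ES_B = 0; EF_B = 5
ES_C = max(EF_A=11, EF_B=5) = 11; EF_C = 11+3 = 14
ES_D = 5; EF_D = 5+13 = 18
ES_E = 18; EF_E = 18+5 = 23
ES_F = 23; EF_F = 23+12 = 35
ES_G = max(EF_B=5, EF_D=18) = 18; EF_G = 18+3 = 21
ES_H = max(EF_D=18, EF_G=21) = 21; EF_H = 21+3 = 24
ES_I = max(EF_A=11, EF_D=18) = 18; EF_I = 18+12 = 30
ES_J = max(EF_C=14, EF_F=35, EF_G=21, EF_H=24, EF_I=30) = 35; EF_J = 35+4 = 39
Expected project duration μ = 39 weeks. Critical path: B → D → E → F → J.

Variance along critical path = 1.000 + 4.000 + 0.444 + 1.000 + 0.111 = 6.556; σ = √6.556 = 2.560 weeks.
Z = (40 − 39) / 2.560 = 0.391
P(T ≤ 40) = Φ(0.391) ≈ 0.652

0.652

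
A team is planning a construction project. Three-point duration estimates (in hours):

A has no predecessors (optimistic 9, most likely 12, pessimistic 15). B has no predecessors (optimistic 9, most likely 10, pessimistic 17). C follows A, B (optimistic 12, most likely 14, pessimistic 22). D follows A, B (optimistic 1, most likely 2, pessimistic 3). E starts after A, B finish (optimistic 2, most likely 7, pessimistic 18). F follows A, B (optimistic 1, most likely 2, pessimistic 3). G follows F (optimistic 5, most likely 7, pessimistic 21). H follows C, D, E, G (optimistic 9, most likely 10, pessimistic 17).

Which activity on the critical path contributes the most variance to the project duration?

C

te_A = (9 + 4·12 + 15)/6 = 72/6 = 12; σ²_A = ((15−9)/6)² = 1.000
te_B = (9 + 4·10 + 17)/6 = 66/6 = 11; σ²_B = ((17−9)/6)² = 1.778
te_C = (12 + 4·14 + 22)/6 = 90/6 = 15; σ²_C = ((22−12)/6)² = 2.778
te_D = (1 + 4·2 + 3)/6 = 12/6 = 2; σ²_D = ((3−1)/6)² = 0.111
te_E = (2 + 4·7 + 18)/6 = 48/6 = 8; σ²_E = ((18−2)/6)² = 7.111
te_F = (1 + 4·2 + 3)/6 = 12/6 = 2; σ²_F = ((3−1)/6)² = 0.111
te_G = (5 + 4·7 + 21)/6 = 54/6 = 9; σ²_G = ((21−5)/6)² = 7.111
te_H = (9 + 4·10 + 17)/6 = 66/6 = 11; σ²_H = ((17−9)/6)² = 1.778

Forward pass:
ES_A = 0; EF_A = 12
ES_B = 0; EF_B = 11
ES_C = max(EF_A=12, EF_B=11) = 12; EF_C = 12+15 = 27
ES_D = max(EF_A=12, EF_B=11) = 12; EF_D = 12+2 = 14
ES_E = max(EF_A=12, EF_B=11) = 12; EF_E = 12+8 = 20
ES_F = max(EF_A=12, EF_B=11) = 12; EF_F = 12+2 = 14
ES_G = 14; EF_G = 14+9 = 23
ES_H = max(EF_C=27, EF_D=14, EF_E=20, EF_G=23) = 27; EF_H = 27+11 = 38
Expected project duration μ = 38 hours. Critical path: A → C → H.

Variances on critical path: σ²_A=1.000, σ²_C=2.778, σ²_H=1.778.
Largest is σ²_C = 2.778.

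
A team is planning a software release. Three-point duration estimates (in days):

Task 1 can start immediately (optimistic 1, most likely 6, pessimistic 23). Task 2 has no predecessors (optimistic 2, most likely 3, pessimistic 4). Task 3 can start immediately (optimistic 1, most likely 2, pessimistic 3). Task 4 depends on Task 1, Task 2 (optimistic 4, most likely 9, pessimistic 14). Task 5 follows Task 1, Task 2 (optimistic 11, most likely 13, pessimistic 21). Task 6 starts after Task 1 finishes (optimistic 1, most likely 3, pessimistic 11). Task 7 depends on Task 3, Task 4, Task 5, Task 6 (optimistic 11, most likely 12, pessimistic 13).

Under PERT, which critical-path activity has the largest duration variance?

te_Task 1 = (1 + 4·6 + 23)/6 = 48/6 = 8; σ²_Task 1 = ((23−1)/6)² = 13.444
te_Task 2 = (2 + 4·3 + 4)/6 = 18/6 = 3; σ²_Task 2 = ((4−2)/6)² = 0.111
te_Task 3 = (1 + 4·2 + 3)/6 = 12/6 = 2; σ²_Task 3 = ((3−1)/6)² = 0.111
te_Task 4 = (4 + 4·9 + 14)/6 = 54/6 = 9; σ²_Task 4 = ((14−4)/6)² = 2.778
te_Task 5 = (11 + 4·13 + 21)/6 = 84/6 = 14; σ²_Task 5 = ((21−11)/6)² = 2.778
te_Task 6 = (1 + 4·3 + 11)/6 = 24/6 = 4; σ²_Task 6 = ((11−1)/6)² = 2.778
te_Task 7 = (11 + 4·12 + 13)/6 = 72/6 = 12; σ²_Task 7 = ((13−11)/6)² = 0.111

Forward pass:
ES_Task 1 = 0; EF_Task 1 = 8
ES_Task 2 = 0; EF_Task 2 = 3
ES_Task 3 = 0; EF_Task 3 = 2
ES_Task 4 = max(EF_Task 1=8, EF_Task 2=3) = 8; EF_Task 4 = 8+9 = 17
ES_Task 5 = max(EF_Task 1=8, EF_Task 2=3) = 8; EF_Task 5 = 8+14 = 22
ES_Task 6 = 8; EF_Task 6 = 8+4 = 12
ES_Task 7 = max(EF_Task 3=2, EF_Task 4=17, EF_Task 5=22, EF_Task 6=12) = 22; EF_Task 7 = 22+12 = 34
Expected project duration μ = 34 days. Critical path: Task 1 → Task 5 → Task 7.

Variances on critical path: σ²_Task 1=13.444, σ²_Task 5=2.778, σ²_Task 7=0.111.
Largest is σ²_Task 1 = 13.444.

Task 1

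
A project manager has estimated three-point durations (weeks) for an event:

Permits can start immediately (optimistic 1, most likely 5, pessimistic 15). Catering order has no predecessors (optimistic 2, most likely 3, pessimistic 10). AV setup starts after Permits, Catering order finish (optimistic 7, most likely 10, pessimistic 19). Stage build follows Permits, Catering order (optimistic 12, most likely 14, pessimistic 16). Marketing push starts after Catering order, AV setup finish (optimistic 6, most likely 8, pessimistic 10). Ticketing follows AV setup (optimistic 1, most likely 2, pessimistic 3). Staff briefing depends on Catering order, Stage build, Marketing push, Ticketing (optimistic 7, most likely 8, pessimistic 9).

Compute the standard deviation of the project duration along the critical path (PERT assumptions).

te_Permits = (1 + 4·5 + 15)/6 = 36/6 = 6; σ²_Permits = ((15−1)/6)² = 5.444
te_Catering order = (2 + 4·3 + 10)/6 = 24/6 = 4; σ²_Catering order = ((10−2)/6)² = 1.778
te_AV setup = (7 + 4·10 + 19)/6 = 66/6 = 11; σ²_AV setup = ((19−7)/6)² = 4.000
te_Stage build = (12 + 4·14 + 16)/6 = 84/6 = 14; σ²_Stage build = ((16−12)/6)² = 0.444
te_Marketing push = (6 + 4·8 + 10)/6 = 48/6 = 8; σ²_Marketing push = ((10−6)/6)² = 0.444
te_Ticketing = (1 + 4·2 + 3)/6 = 12/6 = 2; σ²_Ticketing = ((3−1)/6)² = 0.111
te_Staff briefing = (7 + 4·8 + 9)/6 = 48/6 = 8; σ²_Staff briefing = ((9−7)/6)² = 0.111

Forward pass:
ES_Permits = 0; EF_Permits = 6
ES_Catering order = 0; EF_Catering order = 4
ES_AV setup = max(EF_Permits=6, EF_Catering order=4) = 6; EF_AV setup = 6+11 = 17
ES_Stage build = max(EF_Permits=6, EF_Catering order=4) = 6; EF_Stage build = 6+14 = 20
ES_Marketing push = max(EF_Catering order=4, EF_AV setup=17) = 17; EF_Marketing push = 17+8 = 25
ES_Ticketing = 17; EF_Ticketing = 17+2 = 19
ES_Staff briefing = max(EF_Catering order=4, EF_Stage build=20, EF_Marketing push=25, EF_Ticketing=19) = 25; EF_Staff briefing = 25+8 = 33
Expected project duration μ = 33 weeks. Critical path: Permits → AV setup → Marketing push → Staff briefing.

Variance along critical path = 5.444 + 4.000 + 0.444 + 0.111 = 10.000
σ = √10.000 = 3.162 weeks

3.16 weeks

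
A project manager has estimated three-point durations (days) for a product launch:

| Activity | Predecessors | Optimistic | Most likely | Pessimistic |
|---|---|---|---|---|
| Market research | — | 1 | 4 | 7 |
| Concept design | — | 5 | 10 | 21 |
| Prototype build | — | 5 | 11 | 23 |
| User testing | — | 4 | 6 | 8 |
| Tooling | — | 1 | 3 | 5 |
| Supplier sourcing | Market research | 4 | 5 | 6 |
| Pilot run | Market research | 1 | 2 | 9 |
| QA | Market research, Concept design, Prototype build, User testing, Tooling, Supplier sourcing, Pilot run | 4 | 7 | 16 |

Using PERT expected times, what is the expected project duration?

20 days

te_Market research = (1 + 4·4 + 7)/6 = 24/6 = 4
te_Concept design = (5 + 4·10 + 21)/6 = 66/6 = 11
te_Prototype build = (5 + 4·11 + 23)/6 = 72/6 = 12
te_User testing = (4 + 4·6 + 8)/6 = 36/6 = 6
te_Tooling = (1 + 4·3 + 5)/6 = 18/6 = 3
te_Supplier sourcing = (4 + 4·5 + 6)/6 = 30/6 = 5
te_Pilot run = (1 + 4·2 + 9)/6 = 18/6 = 3
te_QA = (4 + 4·7 + 16)/6 = 48/6 = 8

Forward pass:
ES_Market research = 0; EF_Market research = 4
ES_Concept design = 0; EF_Concept design = 11
ES_Prototype build = 0; EF_Prototype build = 12
ES_User testing = 0; EF_User testing = 6
ES_Tooling = 0; EF_Tooling = 3
ES_Supplier sourcing = 4; EF_Supplier sourcing = 4+5 = 9
ES_Pilot run = 4; EF_Pilot run = 4+3 = 7
ES_QA = max(EF_Market research=4, EF_Concept design=11, EF_Prototype build=12, EF_User testing=6, EF_Tooling=3, EF_Supplier sourcing=9, EF_Pilot run=7) = 12; EF_QA = 12+8 = 20
Expected project duration μ = 20 days. Critical path: Prototype build → QA.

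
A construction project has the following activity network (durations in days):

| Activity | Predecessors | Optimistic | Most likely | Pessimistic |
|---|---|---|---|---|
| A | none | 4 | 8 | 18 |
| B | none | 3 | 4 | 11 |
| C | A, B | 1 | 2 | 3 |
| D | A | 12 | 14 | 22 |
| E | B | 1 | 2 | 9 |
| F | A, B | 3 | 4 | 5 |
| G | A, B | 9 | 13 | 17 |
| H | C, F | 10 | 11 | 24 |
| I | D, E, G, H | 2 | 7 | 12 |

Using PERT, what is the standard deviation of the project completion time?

3.71 days

te_A = (4 + 4·8 + 18)/6 = 54/6 = 9; σ²_A = ((18−4)/6)² = 5.444
te_B = (3 + 4·4 + 11)/6 = 30/6 = 5; σ²_B = ((11−3)/6)² = 1.778
te_C = (1 + 4·2 + 3)/6 = 12/6 = 2; σ²_C = ((3−1)/6)² = 0.111
te_D = (12 + 4·14 + 22)/6 = 90/6 = 15; σ²_D = ((22−12)/6)² = 2.778
te_E = (1 + 4·2 + 9)/6 = 18/6 = 3; σ²_E = ((9−1)/6)² = 1.778
te_F = (3 + 4·4 + 5)/6 = 24/6 = 4; σ²_F = ((5−3)/6)² = 0.111
te_G = (9 + 4·13 + 17)/6 = 78/6 = 13; σ²_G = ((17−9)/6)² = 1.778
te_H = (10 + 4·11 + 24)/6 = 78/6 = 13; σ²_H = ((24−10)/6)² = 5.444
te_I = (2 + 4·7 + 12)/6 = 42/6 = 7; σ²_I = ((12−2)/6)² = 2.778

Forward pass:
ES_A = 0; EF_A = 9
ES_B = 0; EF_B = 5
ES_C = max(EF_A=9, EF_B=5) = 9; EF_C = 9+2 = 11
ES_D = 9; EF_D = 9+15 = 24
ES_E = 5; EF_E = 5+3 = 8
ES_F = max(EF_A=9, EF_B=5) = 9; EF_F = 9+4 = 13
ES_G = max(EF_A=9, EF_B=5) = 9; EF_G = 9+13 = 22
ES_H = max(EF_C=11, EF_F=13) = 13; EF_H = 13+13 = 26
ES_I = max(EF_D=24, EF_E=8, EF_G=22, EF_H=26) = 26; EF_I = 26+7 = 33
Expected project duration μ = 33 days. Critical path: A → F → H → I.

Variance along critical path = 5.444 + 0.111 + 5.444 + 2.778 = 13.778
σ = √13.778 = 3.712 days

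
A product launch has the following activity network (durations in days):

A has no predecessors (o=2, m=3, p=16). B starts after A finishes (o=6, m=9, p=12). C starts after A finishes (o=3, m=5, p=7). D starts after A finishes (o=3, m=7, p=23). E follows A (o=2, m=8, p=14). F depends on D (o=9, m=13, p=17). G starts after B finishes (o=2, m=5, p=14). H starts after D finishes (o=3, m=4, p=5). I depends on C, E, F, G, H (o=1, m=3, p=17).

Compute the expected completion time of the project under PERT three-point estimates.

32 days

te_A = (2 + 4·3 + 16)/6 = 30/6 = 5
te_B = (6 + 4·9 + 12)/6 = 54/6 = 9
te_C = (3 + 4·5 + 7)/6 = 30/6 = 5
te_D = (3 + 4·7 + 23)/6 = 54/6 = 9
te_E = (2 + 4·8 + 14)/6 = 48/6 = 8
te_F = (9 + 4·13 + 17)/6 = 78/6 = 13
te_G = (2 + 4·5 + 14)/6 = 36/6 = 6
te_H = (3 + 4·4 + 5)/6 = 24/6 = 4
te_I = (1 + 4·3 + 17)/6 = 30/6 = 5

Forward pass:
ES_A = 0; EF_A = 5
ES_B = 5; EF_B = 5+9 = 14
ES_C = 5; EF_C = 5+5 = 10
ES_D = 5; EF_D = 5+9 = 14
ES_E = 5; EF_E = 5+8 = 13
ES_F = 14; EF_F = 14+13 = 27
ES_G = 14; EF_G = 14+6 = 20
ES_H = 14; EF_H = 14+4 = 18
ES_I = max(EF_C=10, EF_E=13, EF_F=27, EF_G=20, EF_H=18) = 27; EF_I = 27+5 = 32
Expected project duration μ = 32 days. Critical path: A → D → F → I.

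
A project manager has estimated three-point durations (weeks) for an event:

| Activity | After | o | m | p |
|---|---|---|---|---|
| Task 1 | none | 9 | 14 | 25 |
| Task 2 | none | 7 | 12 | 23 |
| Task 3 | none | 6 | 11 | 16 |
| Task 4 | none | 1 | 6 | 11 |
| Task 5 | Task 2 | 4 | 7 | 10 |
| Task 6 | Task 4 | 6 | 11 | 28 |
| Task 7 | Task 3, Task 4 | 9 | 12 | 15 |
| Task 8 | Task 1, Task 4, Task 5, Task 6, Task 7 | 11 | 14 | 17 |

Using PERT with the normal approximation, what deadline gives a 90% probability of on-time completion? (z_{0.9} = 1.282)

39.8 weeks

te_Task 1 = (9 + 4·14 + 25)/6 = 90/6 = 15; σ²_Task 1 = ((25−9)/6)² = 7.111
te_Task 2 = (7 + 4·12 + 23)/6 = 78/6 = 13; σ²_Task 2 = ((23−7)/6)² = 7.111
te_Task 3 = (6 + 4·11 + 16)/6 = 66/6 = 11; σ²_Task 3 = ((16−6)/6)² = 2.778
te_Task 4 = (1 + 4·6 + 11)/6 = 36/6 = 6; σ²_Task 4 = ((11−1)/6)² = 2.778
te_Task 5 = (4 + 4·7 + 10)/6 = 42/6 = 7; σ²_Task 5 = ((10−4)/6)² = 1.000
te_Task 6 = (6 + 4·11 + 28)/6 = 78/6 = 13; σ²_Task 6 = ((28−6)/6)² = 13.444
te_Task 7 = (9 + 4·12 + 15)/6 = 72/6 = 12; σ²_Task 7 = ((15−9)/6)² = 1.000
te_Task 8 = (11 + 4·14 + 17)/6 = 84/6 = 14; σ²_Task 8 = ((17−11)/6)² = 1.000

Forward pass:
ES_Task 1 = 0; EF_Task 1 = 15
ES_Task 2 = 0; EF_Task 2 = 13
ES_Task 3 = 0; EF_Task 3 = 11
ES_Task 4 = 0; EF_Task 4 = 6
ES_Task 5 = 13; EF_Task 5 = 13+7 = 20
ES_Task 6 = 6; EF_Task 6 = 6+13 = 19
ES_Task 7 = max(EF_Task 3=11, EF_Task 4=6) = 11; EF_Task 7 = 11+12 = 23
ES_Task 8 = max(EF_Task 1=15, EF_Task 4=6, EF_Task 5=20, EF_Task 6=19, EF_Task 7=23) = 23; EF_Task 8 = 23+14 = 37
Expected project duration μ = 37 weeks. Critical path: Task 3 → Task 7 → Task 8.

Variance along critical path = 2.778 + 1.000 + 1.000 = 4.778; σ = 2.186 weeks.
D = μ + z·σ = 37 + 1.282·2.186 = 39.8 weeks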